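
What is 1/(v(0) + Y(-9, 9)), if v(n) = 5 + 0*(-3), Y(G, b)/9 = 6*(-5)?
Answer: -1/265 ≈ -0.0037736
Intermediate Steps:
Y(G, b) = -270 (Y(G, b) = 9*(6*(-5)) = 9*(-30) = -270)
v(n) = 5 (v(n) = 5 + 0 = 5)
1/(v(0) + Y(-9, 9)) = 1/(5 - 270) = 1/(-265) = -1/265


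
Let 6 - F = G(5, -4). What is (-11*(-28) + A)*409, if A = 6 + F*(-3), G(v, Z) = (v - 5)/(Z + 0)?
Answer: 121064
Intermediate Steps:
G(v, Z) = (-5 + v)/Z
F = 6 (F = 6 - (-5 + 5)/(-4) = 6 - (-1)*0/4 = 6 - 1*0 = 6 + 0 = 6)
A = -12 (A = 6 + 6*(-3) = 6 - 18 = -12)
(-11*(-28) + A)*409 = (-11*(-28) - 12)*409 = (308 - 12)*409 = 296*409 = 121064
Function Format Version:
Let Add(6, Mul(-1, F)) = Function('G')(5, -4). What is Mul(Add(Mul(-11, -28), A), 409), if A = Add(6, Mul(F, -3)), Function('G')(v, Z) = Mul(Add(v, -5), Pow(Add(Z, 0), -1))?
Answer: 121064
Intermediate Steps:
Function('G')(v, Z) = Mul(Pow(Z, -1), Add(-5, v)) (Function('G')(v, Z) = Mul(Add(-5, v), Pow(Z, -1)) = Mul(Pow(Z, -1), Add(-5, v)))
F = 6 (F = Add(6, Mul(-1, Mul(Pow(-4, -1), Add(-5, 5)))) = Add(6, Mul(-1, Mul(Rational(-1, 4), 0))) = Add(6, Mul(-1, 0)) = Add(6, 0) = 6)
A = -12 (A = Add(6, Mul(6, -3)) = Add(6, -18) = -12)
Mul(Add(Mul(-11, -28), A), 409) = Mul(Add(Mul(-11, -28), -12), 409) = Mul(Add(308, -12), 409) = Mul(296, 409) = 121064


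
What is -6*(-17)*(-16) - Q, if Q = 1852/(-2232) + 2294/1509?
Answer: -458253763/280674 ≈ -1632.7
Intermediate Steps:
Q = 193795/280674 (Q = 1852*(-1/2232) + 2294*(1/1509) = -463/558 + 2294/1509 = 193795/280674 ≈ 0.69046)
-6*(-17)*(-16) - Q = -6*(-17)*(-16) - 1*193795/280674 = 102*(-16) - 193795/280674 = -1632 - 193795/280674 = -458253763/280674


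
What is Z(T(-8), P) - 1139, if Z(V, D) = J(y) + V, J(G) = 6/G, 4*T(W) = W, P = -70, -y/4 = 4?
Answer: -9131/8 ≈ -1141.4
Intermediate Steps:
y = -16 (y = -4*4 = -16)
T(W) = W/4
Z(V, D) = -3/8 + V (Z(V, D) = 6/(-16) + V = 6*(-1/16) + V = -3/8 + V)
Z(T(-8), P) - 1139 = (-3/8 + (¼)*(-8)) - 1139 = (-3/8 - 2) - 1139 = -19/8 - 1139 = -9131/8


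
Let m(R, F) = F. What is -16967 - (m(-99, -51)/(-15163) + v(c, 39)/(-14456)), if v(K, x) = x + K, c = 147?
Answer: -1859551007057/109598164 ≈ -16967.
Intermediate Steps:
v(K, x) = K + x
-16967 - (m(-99, -51)/(-15163) + v(c, 39)/(-14456)) = -16967 - (-51/(-15163) + (147 + 39)/(-14456)) = -16967 - (-51*(-1/15163) + 186*(-1/14456)) = -16967 - (51/15163 - 93/7228) = -16967 - 1*(-1041531/109598164) = -16967 + 1041531/109598164 = -1859551007057/109598164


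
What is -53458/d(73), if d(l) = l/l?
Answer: -53458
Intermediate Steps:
d(l) = 1
-53458/d(73) = -53458/1 = -53458*1 = -53458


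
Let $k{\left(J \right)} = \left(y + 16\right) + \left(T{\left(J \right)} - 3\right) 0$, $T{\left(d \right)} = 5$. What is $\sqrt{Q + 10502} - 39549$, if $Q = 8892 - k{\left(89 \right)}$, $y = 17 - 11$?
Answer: $-39549 + 2 \sqrt{4843} \approx -39410.0$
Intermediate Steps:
$y = 6$ ($y = 17 - 11 = 6$)
$k{\left(J \right)} = 22$ ($k{\left(J \right)} = \left(6 + 16\right) + \left(5 - 3\right) 0 = 22 + 2 \cdot 0 = 22 + 0 = 22$)
$Q = 8870$ ($Q = 8892 - 22 = 8870$)
$\sqrt{Q + 10502} - 39549 = \sqrt{8870 + 10502} - 39549 = \sqrt{19372} - 39549 = 2 \sqrt{4843} - 39549 = -39549 + 2 \sqrt{4843}$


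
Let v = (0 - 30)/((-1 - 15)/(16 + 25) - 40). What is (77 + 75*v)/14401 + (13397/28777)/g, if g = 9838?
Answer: 1737108344229/187543845636196 ≈ 0.0092624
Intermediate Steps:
v = 205/276 (v = -30/(-16/41 - 40) = -30/(-1656/41) = -30*(-41/1656) = 205/276 ≈ 0.74275)
(77 + 75*v)/14401 + (13397/28777)/g = (77 + 75*(205/276))/14401 + (13397/28777)/9838 = (77 + 5125/92)*(1/14401) + (13397*(1/28777))*(1/9838) = (12209/92)*(1/14401) + (13397/28777)*(1/9838) = 12209/1324892 + 13397/283108126 = 1737108344229/187543845636196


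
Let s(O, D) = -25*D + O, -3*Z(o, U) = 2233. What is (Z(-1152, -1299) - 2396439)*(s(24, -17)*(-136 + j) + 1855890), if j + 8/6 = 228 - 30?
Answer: -40627856271400/9 ≈ -4.5142e+12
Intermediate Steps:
Z(o, U) = -2233/3 (Z(o, U) = -⅓*2233 = -2233/3)
j = 590/3 (j = -4/3 + (228 - 30) = -4/3 + 198 = 590/3 ≈ 196.67)
s(O, D) = O - 25*D
(Z(-1152, -1299) - 2396439)*(s(24, -17)*(-136 + j) + 1855890) = (-2233/3 - 2396439)*((24 - 25*(-17))*(-136 + 590/3) + 1855890) = -7191550*((24 + 425)*(182/3) + 1855890)/3 = -7191550*(449*(182/3) + 1855890)/3 = -7191550*(81718/3 + 1855890)/3 = -7191550/3*5649388/3 = -40627856271400/9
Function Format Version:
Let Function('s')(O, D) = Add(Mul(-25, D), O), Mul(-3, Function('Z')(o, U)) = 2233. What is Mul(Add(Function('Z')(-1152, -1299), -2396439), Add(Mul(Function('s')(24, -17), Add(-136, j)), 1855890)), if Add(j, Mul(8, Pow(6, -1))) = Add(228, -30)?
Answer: Rational(-40627856271400, 9) ≈ -4.5142e+12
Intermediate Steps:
Function('Z')(o, U) = Rational(-2233, 3) (Function('Z')(o, U) = Mul(Rational(-1, 3), 2233) = Rational(-2233, 3))
j = Rational(590, 3) (j = Add(Rational(-4, 3), Add(228, -30)) = Add(Rational(-4, 3), 198) = Rational(590, 3) ≈ 196.67)
Function('s')(O, D) = Add(O, Mul(-25, D))
Mul(Add(Function('Z')(-1152, -1299), -2396439), Add(Mul(Function('s')(24, -17), Add(-136, j)), 1855890)) = Mul(Add(Rational(-2233, 3), -2396439), Add(Mul(Add(24, Mul(-25, -17)), Add(-136, Rational(590, 3))), 1855890)) = Mul(Rational(-7191550, 3), Add(Mul(Add(24, 425), Rational(182, 3)), 1855890)) = Mul(Rational(-7191550, 3), Add(Mul(449, Rational(182, 3)), 1855890)) = Mul(Rational(-7191550, 3), Add(Rational(81718, 3), 1855890)) = Mul(Rational(-7191550, 3), Rational(5649388, 3)) = Rational(-40627856271400, 9)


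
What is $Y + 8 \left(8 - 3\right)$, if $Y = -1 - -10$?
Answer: $49$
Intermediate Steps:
$Y = 9$ ($Y = -1 + 10 = 9$)
$Y + 8 \left(8 - 3\right) = 9 + 8 \left(8 - 3\right) = 9 + 8 \cdot 5 = 9 + 40 = 49$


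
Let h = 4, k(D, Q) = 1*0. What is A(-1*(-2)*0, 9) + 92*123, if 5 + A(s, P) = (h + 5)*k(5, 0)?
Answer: 11311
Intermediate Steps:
k(D, Q) = 0
A(s, P) = -5 (A(s, P) = -5 + (4 + 5)*0 = -5 + 9*0 = -5 + 0 = -5)
A(-1*(-2)*0, 9) + 92*123 = -5 + 92*123 = -5 + 11316 = 11311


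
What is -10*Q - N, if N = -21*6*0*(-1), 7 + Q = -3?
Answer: 100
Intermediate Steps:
Q = -10 (Q = -7 - 3 = -10)
N = 0 (N = -0*(-1) = -21*0 = 0)
-10*Q - N = -10*(-10) - 1*0 = 100 + 0 = 100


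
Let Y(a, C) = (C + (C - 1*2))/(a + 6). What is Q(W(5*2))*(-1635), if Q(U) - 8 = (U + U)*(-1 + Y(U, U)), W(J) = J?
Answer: -34335/2 ≈ -17168.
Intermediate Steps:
Y(a, C) = (-2 + 2*C)/(6 + a) (Y(a, C) = (C + (C - 2))/(6 + a) = (C + (-2 + C))/(6 + a) = (-2 + 2*C)/(6 + a))
Q(U) = 8 + 2*U*(-1 + 2*(-1 + U)/(6 + U)) (Q(U) = 8 + (U + U)*(-1 + 2*(-1 + U)/(6 + U)) = 8 + (2*U)*(-1 + 2*(-1 + U)/(6 + U)) = 8 + 2*U*(-1 + 2*(-1 + U)/(6 + U)))
Q(W(5*2))*(-1635) = (2*(24 + (5*2)² - 20*2)/(6 + 5*2))*(-1635) = (2*(24 + 10² - 4*10)/(6 + 10))*(-1635) = (2*(24 + 100 - 40)/16)*(-1635) = (2*(1/16)*84)*(-1635) = (21/2)*(-1635) = -34335/2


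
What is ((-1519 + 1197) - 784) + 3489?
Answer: 2383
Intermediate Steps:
((-1519 + 1197) - 784) + 3489 = (-322 - 784) + 3489 = -1106 + 3489 = 2383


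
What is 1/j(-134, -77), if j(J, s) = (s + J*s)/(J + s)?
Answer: -211/10241 ≈ -0.020603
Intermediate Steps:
j(J, s) = (s + J*s)/(J + s)
1/j(-134, -77) = 1/(-77*(1 - 134)/(-134 - 77)) = 1/(-77*(-133)/(-211)) = 1/(-77*(-1/211)*(-133)) = 1/(-10241/211) = -211/10241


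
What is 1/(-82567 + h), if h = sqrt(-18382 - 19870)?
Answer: -82567/6817347741 - 2*I*sqrt(9563)/6817347741 ≈ -1.2111e-5 - 2.8689e-8*I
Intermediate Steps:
h = 2*I*sqrt(9563) (h = sqrt(-38252) = 2*I*sqrt(9563) ≈ 195.58*I)
1/(-82567 + h) = 1/(-82567 + 2*I*sqrt(9563))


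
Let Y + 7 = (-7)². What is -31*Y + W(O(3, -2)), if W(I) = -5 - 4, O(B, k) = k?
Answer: -1311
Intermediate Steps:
W(I) = -9
Y = 42 (Y = -7 + (-7)² = -7 + 49 = 42)
-31*Y + W(O(3, -2)) = -31*42 - 9 = -1302 - 9 = -1311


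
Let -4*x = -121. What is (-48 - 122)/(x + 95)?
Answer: -680/501 ≈ -1.3573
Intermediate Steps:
x = 121/4 (x = -1/4*(-121) = 121/4 ≈ 30.250)
(-48 - 122)/(x + 95) = (-48 - 122)/(121/4 + 95) = -170/(501/4) = (4/501)*(-170) = -680/501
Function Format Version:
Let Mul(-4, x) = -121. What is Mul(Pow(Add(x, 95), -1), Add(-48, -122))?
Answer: Rational(-680, 501) ≈ -1.3573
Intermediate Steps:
x = Rational(121, 4) (x = Mul(Rational(-1, 4), -121) = Rational(121, 4) ≈ 30.250)
Mul(Pow(Add(x, 95), -1), Add(-48, -122)) = Mul(Pow(Add(Rational(121, 4), 95), -1), Add(-48, -122)) = Mul(Pow(Rational(501, 4), -1), -170) = Mul(Rational(4, 501), -170) = Rational(-680, 501)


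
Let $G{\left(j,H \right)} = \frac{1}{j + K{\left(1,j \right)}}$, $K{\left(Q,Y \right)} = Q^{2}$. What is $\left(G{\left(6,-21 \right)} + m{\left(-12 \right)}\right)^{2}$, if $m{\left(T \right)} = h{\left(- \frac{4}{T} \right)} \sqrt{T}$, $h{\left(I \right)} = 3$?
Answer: $- \frac{5291}{49} + \frac{12 i \sqrt{3}}{7} \approx -107.98 + 2.9692 i$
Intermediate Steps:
$m{\left(T \right)} = 3 \sqrt{T}$
$G{\left(j,H \right)} = \frac{1}{1 + j}$ ($G{\left(j,H \right)} = \frac{1}{j + 1^{2}} = \frac{1}{j + 1} = \frac{1}{1 + j}$)
$\left(G{\left(6,-21 \right)} + m{\left(-12 \right)}\right)^{2} = \left(\frac{1}{1 + 6} + 3 \sqrt{-12}\right)^{2} = \left(\frac{1}{7} + 3 \cdot 2 i \sqrt{3}\right)^{2} = \left(\frac{1}{7} + 6 i \sqrt{3}\right)^{2}$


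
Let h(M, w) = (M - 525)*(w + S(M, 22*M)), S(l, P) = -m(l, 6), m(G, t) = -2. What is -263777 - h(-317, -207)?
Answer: -436387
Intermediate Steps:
S(l, P) = 2 (S(l, P) = -1*(-2) = 2)
h(M, w) = (-525 + M)*(2 + w) (h(M, w) = (M - 525)*(w + 2) = (-525 + M)*(2 + w))
-263777 - h(-317, -207) = -263777 - (-1050 - 525*(-207) + 2*(-317) - 317*(-207)) = -263777 - (-1050 + 108675 - 634 + 65619) = -263777 - 1*172610 = -263777 - 172610 = -436387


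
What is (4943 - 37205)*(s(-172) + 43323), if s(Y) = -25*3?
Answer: -1395266976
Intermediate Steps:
s(Y) = -75
(4943 - 37205)*(s(-172) + 43323) = (4943 - 37205)*(-75 + 43323) = -32262*43248 = -1395266976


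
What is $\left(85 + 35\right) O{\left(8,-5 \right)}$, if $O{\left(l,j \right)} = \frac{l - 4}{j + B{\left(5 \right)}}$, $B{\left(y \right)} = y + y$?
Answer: $96$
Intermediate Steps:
$B{\left(y \right)} = 2 y$
$O{\left(l,j \right)} = \frac{-4 + l}{10 + j}$ ($O{\left(l,j \right)} = \frac{l - 4}{j + 2 \cdot 5} = \frac{-4 + l}{j + 10} = \frac{-4 + l}{10 + j}$)
$\left(85 + 35\right) O{\left(8,-5 \right)} = \left(85 + 35\right) \frac{-4 + 8}{10 - 5} = 120 \cdot \frac{1}{5} \cdot 4 = 120 \cdot \frac{4}{5} = 96$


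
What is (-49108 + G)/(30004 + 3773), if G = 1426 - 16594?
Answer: -64276/33777 ≈ -1.9030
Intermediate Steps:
G = -15168
(-49108 + G)/(30004 + 3773) = (-49108 - 15168)/(30004 + 3773) = -64276/33777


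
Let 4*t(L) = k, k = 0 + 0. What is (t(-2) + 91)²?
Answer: 8281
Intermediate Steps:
k = 0
t(L) = 0 (t(L) = (¼)*0 = 0)
(t(-2) + 91)² = (0 + 91)² = 91² = 8281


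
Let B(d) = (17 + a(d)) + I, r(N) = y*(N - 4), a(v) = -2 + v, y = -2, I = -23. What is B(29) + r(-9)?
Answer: 47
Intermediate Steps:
r(N) = 8 - 2*N (r(N) = -2*(N - 4) = -2*(-4 + N) = 8 - 2*N)
B(d) = -8 + d (B(d) = (17 + (-2 + d)) - 23 = (15 + d) - 23 = -8 + d)
B(29) + r(-9) = (-8 + 29) + (8 - 2*(-9)) = 21 + (8 + 18) = 21 + 26 = 47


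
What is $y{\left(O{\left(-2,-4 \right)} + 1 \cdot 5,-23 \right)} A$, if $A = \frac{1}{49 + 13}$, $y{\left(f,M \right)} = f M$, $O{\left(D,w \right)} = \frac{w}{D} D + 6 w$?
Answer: $\frac{529}{62} \approx 8.5323$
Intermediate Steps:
$O{\left(D,w \right)} = 7 w$ ($O{\left(D,w \right)} = w + 6 w = 7 w$)
$y{\left(f,M \right)} = M f$
$A = \frac{1}{62} \approx 0.016129$
$y{\left(O{\left(-2,-4 \right)} + 1 \cdot 5,-23 \right)} A = - 23 \left(7 \left(-4\right) + 1 \cdot 5\right) \frac{1}{62} = - 23 \left(-28 + 5\right) \frac{1}{62} = \left(-23\right) \left(-23\right) \frac{1}{62} = 529 \cdot \frac{1}{62} = \frac{529}{62}$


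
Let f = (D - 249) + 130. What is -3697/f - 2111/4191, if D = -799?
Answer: 4518743/1282446 ≈ 3.5235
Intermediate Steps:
f = -918 (f = (-799 - 249) + 130 = -1048 + 130 = -918)
-3697/f - 2111/4191 = -3697/(-918) - 2111/4191 = -3697*(-1/918) - 2111*1/4191 = 3697/918 - 2111/4191 = 4518743/1282446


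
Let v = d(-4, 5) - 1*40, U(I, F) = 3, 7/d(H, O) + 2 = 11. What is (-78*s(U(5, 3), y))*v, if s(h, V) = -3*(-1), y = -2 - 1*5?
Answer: 9178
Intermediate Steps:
y = -7 (y = -2 - 5 = -7)
d(H, O) = 7/9 (d(H, O) = 7/(-2 + 11) = 7/9)
s(h, V) = 3
v = -353/9 (v = 7/9 - 1*40 = 7/9 - 40 = -353/9 ≈ -39.222)
(-78*s(U(5, 3), y))*v = -78*3*(-353/9) = -234*(-353/9) = 9178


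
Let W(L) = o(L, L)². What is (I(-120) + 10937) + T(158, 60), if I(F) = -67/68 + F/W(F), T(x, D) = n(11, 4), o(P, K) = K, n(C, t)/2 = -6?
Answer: 22284973/2040 ≈ 10924.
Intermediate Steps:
n(C, t) = -12 (n(C, t) = 2*(-6) = -12)
T(x, D) = -12
W(L) = L²
I(F) = -67/68 + 1/F (I(F) = -67/68 + F/(F²) = -67*1/68 + F/F² = -67/68 + 1/F)
(I(-120) + 10937) + T(158, 60) = ((-67/68 + 1/(-120)) + 10937) - 12 = ((-67/68 - 1/120) + 10937) - 12 = (-2027/2040 + 10937) - 12 = 22309453/2040 - 12 = 22284973/2040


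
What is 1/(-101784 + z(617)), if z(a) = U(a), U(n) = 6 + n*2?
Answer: -1/100544 ≈ -9.9459e-6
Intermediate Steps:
U(n) = 6 + 2*n
z(a) = 6 + 2*a
1/(-101784 + z(617)) = 1/(-101784 + (6 + 2*617)) = 1/(-101784 + (6 + 1234)) = 1/(-101784 + 1240) = 1/(-100544) = -1/100544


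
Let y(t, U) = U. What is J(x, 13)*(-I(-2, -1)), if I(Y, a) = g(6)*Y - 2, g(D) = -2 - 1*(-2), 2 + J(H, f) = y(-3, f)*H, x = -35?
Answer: -914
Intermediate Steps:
J(H, f) = -2 + H*f (J(H, f) = -2 + f*H = -2 + H*f)
g(D) = 0 (g(D) = -2 + 2 = 0)
I(Y, a) = -2 (I(Y, a) = 0*Y - 2 = 0 - 2 = -2)
J(x, 13)*(-I(-2, -1)) = (-2 - 35*13)*(-1*(-2)) = (-2 - 455)*2 = -457*2 = -914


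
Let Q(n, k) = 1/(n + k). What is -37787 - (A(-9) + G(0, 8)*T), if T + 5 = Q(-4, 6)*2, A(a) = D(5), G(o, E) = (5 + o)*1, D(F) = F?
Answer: -37772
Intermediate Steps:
G(o, E) = 5 + o
A(a) = 5
Q(n, k) = 1/(k + n)
T = -4 (T = -5 + 2/(6 - 4) = -5 + 2/2 = -5 + (½)*2 = -5 + 1 = -4)
-37787 - (A(-9) + G(0, 8)*T) = -37787 - (5 + (5 + 0)*(-4)) = -37787 - (5 + 5*(-4)) = -37787 - (5 - 20) = -37787 - 1*(-15) = -37787 + 15 = -37772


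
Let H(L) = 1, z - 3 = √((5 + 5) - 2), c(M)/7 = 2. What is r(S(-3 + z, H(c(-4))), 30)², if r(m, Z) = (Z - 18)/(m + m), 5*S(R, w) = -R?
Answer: 225/2 ≈ 112.50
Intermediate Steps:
c(M) = 14 (c(M) = 7*2 = 14)
z = 3 + 2*√2 (z = 3 + √((5 + 5) - 2) = 3 + √(10 - 2) = 3 + √8 = 3 + 2*√2 ≈ 5.8284)
S(R, w) = -R/5 (S(R, w) = (-R)/5 = -R/5)
r(m, Z) = (-18 + Z)/(2*m) (r(m, Z) = (-18 + Z)/((2*m)) = (-18 + Z)*(1/(2*m)) = (-18 + Z)/(2*m))
r(S(-3 + z, H(c(-4))), 30)² = ((-18 + 30)/(2*((-(-3 + (3 + 2*√2))/5))))² = ((½)*12/(-2*√2/5))² = ((½)*(-5*√2/4)*12)² = (-15*√2/2)² = 225/2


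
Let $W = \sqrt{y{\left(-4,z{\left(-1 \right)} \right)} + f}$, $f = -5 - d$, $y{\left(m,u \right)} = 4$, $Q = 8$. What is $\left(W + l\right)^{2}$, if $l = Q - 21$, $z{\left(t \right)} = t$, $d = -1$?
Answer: $169$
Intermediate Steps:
$f = -4$ ($f = -5 - -1 = -5 + 1 = -4$)
$l = -13$ ($l = 8 - 21 = -13$)
$W = 0$ ($W = \sqrt{4 - 4} = \sqrt{0} = 0$)
$\left(W + l\right)^{2} = \left(0 - 13\right)^{2} = \left(-13\right)^{2} = 169$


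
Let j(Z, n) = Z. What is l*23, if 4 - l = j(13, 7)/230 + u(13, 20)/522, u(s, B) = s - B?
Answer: 118766/1305 ≈ 91.008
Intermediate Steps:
l = 118766/30015 (l = 4 - (13/230 + (13 - 1*20)/522) = 4 - (13*(1/230) + (13 - 20)*(1/522)) = 4 - (13/230 - 7*1/522) = 4 - (13/230 - 7/522) = 4 - 1*1294/30015 = 4 - 1294/30015 = 118766/30015 ≈ 3.9569)
l*23 = (118766/30015)*23 = 118766/1305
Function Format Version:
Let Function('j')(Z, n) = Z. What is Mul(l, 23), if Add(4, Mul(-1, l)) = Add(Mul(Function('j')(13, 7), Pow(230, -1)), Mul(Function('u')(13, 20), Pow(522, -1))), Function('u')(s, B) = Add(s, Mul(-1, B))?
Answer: Rational(118766, 1305) ≈ 91.008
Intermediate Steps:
l = Rational(118766, 30015) (l = Add(4, Mul(-1, Add(Mul(13, Pow(230, -1)), Mul(Add(13, Mul(-1, 20)), Pow(522, -1))))) = Add(4, Mul(-1, Add(Mul(13, Rational(1, 230)), Mul(Add(13, -20), Rational(1, 522))))) = Add(4, Mul(-1, Add(Rational(13, 230), Mul(-7, Rational(1, 522))))) = Add(4, Mul(-1, Add(Rational(13, 230), Rational(-7, 522)))) = Add(4, Mul(-1, Rational(1294, 30015))) = Add(4, Rational(-1294, 30015)) = Rational(118766, 30015) ≈ 3.9569)
Mul(l, 23) = Mul(Rational(118766, 30015), 23) = Rational(118766, 1305)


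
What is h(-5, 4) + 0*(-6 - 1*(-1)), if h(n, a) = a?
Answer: 4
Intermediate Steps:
h(-5, 4) + 0*(-6 - 1*(-1)) = 4 + 0*(-6 - 1*(-1)) = 4 + 0*(-6 + 1) = 4 + 0*(-5) = 4 + 0 = 4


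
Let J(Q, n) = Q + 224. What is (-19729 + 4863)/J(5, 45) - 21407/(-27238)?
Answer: -400017905/6237502 ≈ -64.131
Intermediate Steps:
J(Q, n) = 224 + Q
(-19729 + 4863)/J(5, 45) - 21407/(-27238) = (-19729 + 4863)/(224 + 5) - 21407/(-27238) = -14866/229 - 21407*(-1/27238) = -14866*1/229 + 21407/27238 = -14866/229 + 21407/27238 = -400017905/6237502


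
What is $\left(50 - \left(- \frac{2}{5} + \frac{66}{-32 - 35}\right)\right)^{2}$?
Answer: $\frac{296321796}{112225} \approx 2640.4$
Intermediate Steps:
$\left(50 - \left(- \frac{2}{5} + \frac{66}{-32 - 35}\right)\right)^{2} = \left(50 - \left(- \frac{2}{5} + \frac{66}{-67}\right)\right)^{2} = \left(50 + \left(\frac{2}{5} - - \frac{66}{67}\right)\right)^{2} = \left(50 + \left(\frac{2}{5} + \frac{66}{67}\right)\right)^{2} = \left(50 + \frac{464}{335}\right)^{2} = \left(\frac{17214}{335}\right)^{2} = \frac{296321796}{112225}$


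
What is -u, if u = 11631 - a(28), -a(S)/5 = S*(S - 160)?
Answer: 6849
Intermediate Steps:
a(S) = -5*S*(-160 + S) (a(S) = -5*S*(S - 160) = -5*S*(-160 + S))
u = -6849 (u = 11631 - 5*28*(160 - 1*28) = 11631 - 5*28*(160 - 28) = 11631 - 5*28*132 = 11631 - 1*18480 = 11631 - 18480 = -6849)
-u = -1*(-6849) = 6849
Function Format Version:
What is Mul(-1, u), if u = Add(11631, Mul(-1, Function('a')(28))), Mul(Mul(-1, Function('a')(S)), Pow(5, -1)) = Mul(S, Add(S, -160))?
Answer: 6849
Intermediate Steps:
Function('a')(S) = Mul(-5, S, Add(-160, S)) (Function('a')(S) = Mul(-5, Mul(S, Add(S, -160))) = Mul(-5, Mul(S, Add(-160, S))) = Mul(-5, S, Add(-160, S)))
u = -6849 (u = Add(11631, Mul(-1, Mul(5, 28, Add(160, Mul(-1, 28))))) = Add(11631, Mul(-1, Mul(5, 28, Add(160, -28)))) = Add(11631, Mul(-1, Mul(5, 28, 132))) = Add(11631, Mul(-1, 18480)) = Add(11631, -18480) = -6849)
Mul(-1, u) = Mul(-1, -6849) = 6849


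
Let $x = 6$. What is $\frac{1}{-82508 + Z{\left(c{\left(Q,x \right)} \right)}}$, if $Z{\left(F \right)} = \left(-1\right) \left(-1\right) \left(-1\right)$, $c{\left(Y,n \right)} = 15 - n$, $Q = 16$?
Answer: $- \frac{1}{82509} \approx -1.212 \cdot 10^{-5}$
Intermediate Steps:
$Z{\left(F \right)} = -1$ ($Z{\left(F \right)} = 1 \left(-1\right) = -1$)
$\frac{1}{-82508 + Z{\left(c{\left(Q,x \right)} \right)}} = \frac{1}{-82508 - 1} = \frac{1}{-82509} = - \frac{1}{82509}$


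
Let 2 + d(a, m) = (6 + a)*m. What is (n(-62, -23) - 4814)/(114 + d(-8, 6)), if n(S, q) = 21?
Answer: -4793/100 ≈ -47.930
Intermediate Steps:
d(a, m) = -2 + m*(6 + a) (d(a, m) = -2 + (6 + a)*m = -2 + m*(6 + a))
(n(-62, -23) - 4814)/(114 + d(-8, 6)) = (21 - 4814)/(114 + (-2 + 6*6 - 8*6)) = -4793/(114 + (-2 + 36 - 48)) = -4793/(114 - 14) = -4793/100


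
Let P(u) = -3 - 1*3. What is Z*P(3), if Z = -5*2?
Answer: 60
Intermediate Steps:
Z = -10
P(u) = -6 (P(u) = -3 - 3 = -6)
Z*P(3) = -10*(-6) = 60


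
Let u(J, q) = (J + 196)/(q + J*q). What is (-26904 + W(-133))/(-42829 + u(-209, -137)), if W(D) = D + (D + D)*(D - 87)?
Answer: -69010736/93881169 ≈ -0.73509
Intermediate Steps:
u(J, q) = (196 + J)/(q + J*q)
W(D) = D + 2*D*(-87 + D) (W(D) = D + (2*D)*(-87 + D) = D + 2*D*(-87 + D))
(-26904 + W(-133))/(-42829 + u(-209, -137)) = (-26904 - 133*(-173 + 2*(-133)))/(-42829 + (196 - 209)/((-137)*(1 - 209))) = (-26904 - 133*(-173 - 266))/(-42829 - 1/137*(-13)/(-208)) = (-26904 - 133*(-439))/(-42829 - 1/137*(-1/208)*(-13)) = (-26904 + 58387)/(-42829 - 1/2192) = 31483/(-93881169/2192) = 31483*(-2192/93881169) = -69010736/93881169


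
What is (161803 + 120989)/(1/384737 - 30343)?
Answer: -54400272852/5837037395 ≈ -9.3198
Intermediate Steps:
(161803 + 120989)/(1/384737 - 30343) = 282792/(1/384737 - 30343) = 282792/(-11674074790/384737) = 282792*(-384737/11674074790) = -54400272852/5837037395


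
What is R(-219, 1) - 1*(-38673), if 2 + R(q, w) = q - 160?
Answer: 38292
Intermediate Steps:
R(q, w) = -162 + q (R(q, w) = -2 + (q - 160) = -2 + (-160 + q) = -162 + q)
R(-219, 1) - 1*(-38673) = (-162 - 219) - 1*(-38673) = -381 + 38673 = 38292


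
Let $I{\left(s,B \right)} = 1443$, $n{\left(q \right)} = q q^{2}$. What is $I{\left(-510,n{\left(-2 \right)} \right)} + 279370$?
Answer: $280813$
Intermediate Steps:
$n{\left(q \right)} = q^{3}$
$I{\left(-510,n{\left(-2 \right)} \right)} + 279370 = 1443 + 279370 = 280813$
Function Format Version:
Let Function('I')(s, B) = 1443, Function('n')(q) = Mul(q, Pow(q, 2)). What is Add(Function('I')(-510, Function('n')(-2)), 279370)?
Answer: 280813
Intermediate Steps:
Function('n')(q) = Pow(q, 3)
Add(Function('I')(-510, Function('n')(-2)), 279370) = Add(1443, 279370) = 280813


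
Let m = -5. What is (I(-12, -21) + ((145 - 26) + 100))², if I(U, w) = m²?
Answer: 59536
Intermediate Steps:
I(U, w) = 25 (I(U, w) = (-5)² = 25)
(I(-12, -21) + ((145 - 26) + 100))² = (25 + ((145 - 26) + 100))² = (25 + (119 + 100))² = (25 + 219)² = 244² = 59536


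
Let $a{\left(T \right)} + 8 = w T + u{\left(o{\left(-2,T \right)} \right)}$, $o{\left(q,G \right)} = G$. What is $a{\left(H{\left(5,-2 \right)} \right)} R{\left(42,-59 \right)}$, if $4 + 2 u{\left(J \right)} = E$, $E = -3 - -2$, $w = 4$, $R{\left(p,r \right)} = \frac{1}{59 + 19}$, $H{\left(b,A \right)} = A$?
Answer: $- \frac{37}{156} \approx -0.23718$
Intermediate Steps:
$R{\left(p,r \right)} = \frac{1}{78}$
$E = -1$ ($E = -3 + 2 = -1$)
$u{\left(J \right)} = - \frac{5}{2}$ ($u{\left(J \right)} = -2 + \frac{1}{2} \left(-1\right) = -2 - \frac{1}{2} = - \frac{5}{2}$)
$a{\left(T \right)} = - \frac{21}{2} + 4 T$ ($a{\left(T \right)} = -8 + \left(4 T - \frac{5}{2}\right) = -8 + \left(- \frac{5}{2} + 4 T\right) = - \frac{21}{2} + 4 T$)
$a{\left(H{\left(5,-2 \right)} \right)} R{\left(42,-59 \right)} = \left(- \frac{21}{2} + 4 \left(-2\right)\right) \frac{1}{78} = \left(- \frac{21}{2} - 8\right) \frac{1}{78} = \left(- \frac{37}{2}\right) \frac{1}{78} = - \frac{37}{156}$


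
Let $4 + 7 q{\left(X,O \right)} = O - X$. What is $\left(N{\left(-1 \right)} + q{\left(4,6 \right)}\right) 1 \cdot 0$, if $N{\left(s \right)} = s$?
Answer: $0$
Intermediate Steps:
$q{\left(X,O \right)} = - \frac{4}{7} - \frac{X}{7} + \frac{O}{7}$ ($q{\left(X,O \right)} = - \frac{4}{7} + \frac{O - X}{7} = - \frac{4}{7} + \left(- \frac{X}{7} + \frac{O}{7}\right) = - \frac{4}{7} - \frac{X}{7} + \frac{O}{7}$)
$\left(N{\left(-1 \right)} + q{\left(4,6 \right)}\right) 1 \cdot 0 = \left(-1 - \frac{2}{7}\right) 1 \cdot 0 = \left(-1 - \frac{2}{7}\right) 0 = \left(- \frac{9}{7}\right) 0 = 0$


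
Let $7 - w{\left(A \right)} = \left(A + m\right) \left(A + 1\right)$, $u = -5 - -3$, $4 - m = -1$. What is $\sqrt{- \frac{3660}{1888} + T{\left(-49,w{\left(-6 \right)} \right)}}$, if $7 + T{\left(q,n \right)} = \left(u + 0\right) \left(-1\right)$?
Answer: $\frac{5 i \sqrt{15458}}{236} \approx 2.6341 i$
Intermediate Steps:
$m = 5$ ($m = 4 - -1 = 4 + 1 = 5$)
$u = -2$ ($u = -5 + 3 = -2$)
$w{\left(A \right)} = 7 - \left(1 + A\right) \left(5 + A\right)$ ($w{\left(A \right)} = 7 - \left(A + 5\right) \left(A + 1\right) = 7 - \left(5 + A\right) \left(1 + A\right) = 7 - \left(1 + A\right) \left(5 + A\right)$)
$T{\left(q,n \right)} = -5$ ($T{\left(q,n \right)} = -7 + \left(-2 + 0\right) \left(-1\right) = -7 - -2 = -7 + 2 = -5$)
$\sqrt{- \frac{3660}{1888} + T{\left(-49,w{\left(-6 \right)} \right)}} = \sqrt{- \frac{3660}{1888} - 5} = \sqrt{\left(-3660\right) \frac{1}{1888} - 5} = \sqrt{- \frac{915}{472} - 5} = \sqrt{- \frac{3275}{472}} = \frac{5 i \sqrt{15458}}{236}$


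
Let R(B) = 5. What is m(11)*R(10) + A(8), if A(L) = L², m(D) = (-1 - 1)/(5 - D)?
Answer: 197/3 ≈ 65.667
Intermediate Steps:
m(D) = -2/(5 - D)
m(11)*R(10) + A(8) = (2/(-5 + 11))*5 + 8² = (2/6)*5 + 64 = (2*(⅙))*5 + 64 = (⅓)*5 + 64 = 5/3 + 64 = 197/3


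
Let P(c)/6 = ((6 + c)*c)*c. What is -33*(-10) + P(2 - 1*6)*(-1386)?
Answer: -265782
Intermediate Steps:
P(c) = 6*c**2*(6 + c) (P(c) = 6*(((6 + c)*c)*c) = 6*((c*(6 + c))*c) = 6*(c**2*(6 + c)) = 6*c**2*(6 + c))
-33*(-10) + P(2 - 1*6)*(-1386) = -33*(-10) + (6*(2 - 1*6)**2*(6 + (2 - 1*6)))*(-1386) = 330 + (6*(2 - 6)**2*(6 + (2 - 6)))*(-1386) = 330 + (6*(-4)**2*(6 - 4))*(-1386) = 330 + (6*16*2)*(-1386) = 330 + 192*(-1386) = 330 - 266112 = -265782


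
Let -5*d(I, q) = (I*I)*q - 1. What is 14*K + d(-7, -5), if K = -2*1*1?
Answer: 106/5 ≈ 21.200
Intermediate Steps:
d(I, q) = ⅕ - q*I²/5 (d(I, q) = -((I*I)*q - 1)/5 = -(I²*q - 1)/5 = -(q*I² - 1)/5 = -(-1 + q*I²)/5 = ⅕ - q*I²/5)
K = -2 (K = -2*1 = -2)
14*K + d(-7, -5) = 14*(-2) + (⅕ - ⅕*(-5)*(-7)²) = -28 + (⅕ - ⅕*(-5)*49) = -28 + (⅕ + 49) = -28 + 246/5 = 106/5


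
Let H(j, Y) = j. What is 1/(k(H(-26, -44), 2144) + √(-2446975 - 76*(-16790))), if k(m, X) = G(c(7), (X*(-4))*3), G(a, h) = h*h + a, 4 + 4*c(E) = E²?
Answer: 10590879924/7010421097805375321 - 16*I*√1170935/7010421097805375321 ≈ 1.5107e-9 - 2.4697e-15*I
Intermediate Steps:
c(E) = -1 + E²/4
G(a, h) = a + h² (G(a, h) = h² + a = a + h²)
k(m, X) = 45/4 + 144*X² (k(m, X) = (-1 + (¼)*7²) + ((X*(-4))*3)² = (-1 + (¼)*49) + (-4*X*3)² = (-1 + 49/4) + (-12*X)² = 45/4 + 144*X²)
1/(k(H(-26, -44), 2144) + √(-2446975 - 76*(-16790))) = 1/((45/4 + 144*2144²) + √(-2446975 - 76*(-16790))) = 1/((45/4 + 144*4596736) + √(-2446975 + 1276040)) = 1/((45/4 + 661929984) + √(-1170935)) = 1/(2647719981/4 + I*√1170935)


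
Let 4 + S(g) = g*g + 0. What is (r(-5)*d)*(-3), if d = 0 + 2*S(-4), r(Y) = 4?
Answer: -288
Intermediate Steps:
S(g) = -4 + g² (S(g) = -4 + (g*g + 0) = -4 + (g² + 0) = -4 + g²)
d = 24 (d = 0 + 2*(-4 + (-4)²) = 0 + 2*(-4 + 16) = 0 + 2*12 = 0 + 24 = 24)
(r(-5)*d)*(-3) = (4*24)*(-3) = 96*(-3) = -288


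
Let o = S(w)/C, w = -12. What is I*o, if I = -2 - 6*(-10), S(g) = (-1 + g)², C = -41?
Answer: -9802/41 ≈ -239.07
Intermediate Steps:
I = 58 (I = -2 + 60 = 58)
o = -169/41 (o = (-1 - 12)²/(-41) = (-13)²*(-1/41) = 169*(-1/41) = -169/41 ≈ -4.1219)
I*o = 58*(-169/41) = -9802/41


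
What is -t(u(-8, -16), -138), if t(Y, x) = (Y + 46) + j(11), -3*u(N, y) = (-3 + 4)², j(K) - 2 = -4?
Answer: -131/3 ≈ -43.667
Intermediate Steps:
j(K) = -2 (j(K) = 2 - 4 = -2)
u(N, y) = -⅓ (u(N, y) = -(-3 + 4)²/3 = -⅓*1² = -⅓*1 = -⅓)
t(Y, x) = 44 + Y (t(Y, x) = (Y + 46) - 2 = (46 + Y) - 2 = 44 + Y)
-t(u(-8, -16), -138) = -(44 - ⅓) = -1*131/3 = -131/3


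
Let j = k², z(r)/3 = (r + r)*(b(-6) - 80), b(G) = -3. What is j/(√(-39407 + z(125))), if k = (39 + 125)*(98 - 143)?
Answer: -54464400*I*√101657/101657 ≈ -1.7082e+5*I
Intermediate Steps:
k = -7380 (k = 164*(-45) = -7380)
z(r) = -498*r (z(r) = 3*((r + r)*(-3 - 80)) = 3*((2*r)*(-83)) = 3*(-166*r) = -498*r)
j = 54464400 (j = (-7380)² = 54464400)
j/(√(-39407 + z(125))) = 54464400/(√(-39407 - 498*125)) = 54464400/(√(-39407 - 62250)) = 54464400/(√(-101657)) = 54464400/((I*√101657)) = 54464400*(-I*√101657/101657) = -54464400*I*√101657/101657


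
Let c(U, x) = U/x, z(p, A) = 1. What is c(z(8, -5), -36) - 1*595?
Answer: -21421/36 ≈ -595.03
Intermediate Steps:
c(z(8, -5), -36) - 1*595 = 1/(-36) - 1*595 = 1*(-1/36) - 595 = -1/36 - 595 = -21421/36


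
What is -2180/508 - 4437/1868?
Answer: -1581559/237236 ≈ -6.6666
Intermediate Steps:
-2180/508 - 4437/1868 = -2180*1/508 - 4437*1/1868 = -545/127 - 4437/1868 = -1581559/237236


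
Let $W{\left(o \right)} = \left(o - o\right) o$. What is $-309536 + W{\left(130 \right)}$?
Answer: $-309536$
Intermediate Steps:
$W{\left(o \right)} = 0$ ($W{\left(o \right)} = 0 o = 0$)
$-309536 + W{\left(130 \right)} = -309536 + 0 = -309536$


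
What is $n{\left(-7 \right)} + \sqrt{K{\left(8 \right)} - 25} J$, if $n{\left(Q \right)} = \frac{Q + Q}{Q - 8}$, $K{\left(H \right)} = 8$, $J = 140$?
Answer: $\frac{14}{15} + 140 i \sqrt{17} \approx 0.93333 + 577.23 i$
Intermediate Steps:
$n{\left(Q \right)} = \frac{2 Q}{-8 + Q}$
$n{\left(-7 \right)} + \sqrt{K{\left(8 \right)} - 25} J = 2 \left(-7\right) \frac{1}{-8 - 7} + \sqrt{8 - 25} \cdot 140 = 2 \left(-7\right) \frac{1}{-15} + \sqrt{-17} \cdot 140 = 2 \left(-7\right) \left(- \frac{1}{15}\right) + i \sqrt{17} \cdot 140 = \frac{14}{15} + 140 i \sqrt{17}$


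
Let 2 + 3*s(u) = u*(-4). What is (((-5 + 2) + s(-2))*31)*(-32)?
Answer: 992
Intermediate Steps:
s(u) = -2/3 - 4*u/3 (s(u) = -2/3 + (u*(-4))/3 = -2/3 + (-4*u)/3 = -2/3 - 4*u/3)
(((-5 + 2) + s(-2))*31)*(-32) = (((-5 + 2) + (-2/3 - 4/3*(-2)))*31)*(-32) = ((-3 + (-2/3 + 8/3))*31)*(-32) = ((-3 + 2)*31)*(-32) = -1*31*(-32) = -31*(-32) = 992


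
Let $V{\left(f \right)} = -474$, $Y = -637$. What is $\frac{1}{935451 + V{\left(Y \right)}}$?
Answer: $\frac{1}{934977} \approx 1.0695 \cdot 10^{-6}$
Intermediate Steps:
$\frac{1}{935451 + V{\left(Y \right)}} = \frac{1}{935451 - 474} = \frac{1}{934977}$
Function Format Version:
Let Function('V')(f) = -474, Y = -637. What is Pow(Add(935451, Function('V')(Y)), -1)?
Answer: Rational(1, 934977) ≈ 1.0695e-6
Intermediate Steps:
Pow(Add(935451, Function('V')(Y)), -1) = Pow(Add(935451, -474), -1) = Pow(934977, -1) = Rational(1, 934977)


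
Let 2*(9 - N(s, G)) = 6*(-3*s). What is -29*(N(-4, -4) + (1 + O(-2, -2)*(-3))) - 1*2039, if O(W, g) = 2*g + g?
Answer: -1807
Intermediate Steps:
O(W, g) = 3*g
N(s, G) = 9 + 9*s (N(s, G) = 9 - 3*(-3*s) = 9 - (-9)*s = 9 + 9*s)
-29*(N(-4, -4) + (1 + O(-2, -2)*(-3))) - 1*2039 = -29*((9 + 9*(-4)) + (1 + (3*(-2))*(-3))) - 1*2039 = -29*((9 - 36) + (1 - 6*(-3))) - 2039 = -29*(-27 + (1 + 18)) - 2039 = -29*(-27 + 19) - 2039 = -29*(-8) - 2039 = 232 - 2039 = -1807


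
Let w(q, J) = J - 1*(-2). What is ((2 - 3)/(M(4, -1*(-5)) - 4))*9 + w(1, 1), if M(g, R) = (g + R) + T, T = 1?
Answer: 3/2 ≈ 1.5000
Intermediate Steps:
M(g, R) = 1 + R + g (M(g, R) = (g + R) + 1 = (R + g) + 1 = 1 + R + g)
w(q, J) = 2 + J (w(q, J) = J + 2 = 2 + J)
((2 - 3)/(M(4, -1*(-5)) - 4))*9 + w(1, 1) = ((2 - 3)/((1 - 1*(-5) + 4) - 4))*9 + (2 + 1) = -1/((1 + 5 + 4) - 4)*9 + 3 = -1/(10 - 4)*9 + 3 = -1/6*9 + 3 = -1*⅙*9 + 3 = -⅙*9 + 3 = -3/2 + 3 = 3/2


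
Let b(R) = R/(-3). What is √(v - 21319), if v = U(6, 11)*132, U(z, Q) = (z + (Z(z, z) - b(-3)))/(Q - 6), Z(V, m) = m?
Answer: I*√525715/5 ≈ 145.01*I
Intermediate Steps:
b(R) = -R/3 (b(R) = R*(-⅓) = -R/3)
U(z, Q) = (-1 + 2*z)/(-6 + Q) (U(z, Q) = (z + (z - (-1)*(-3)/3))/(Q - 6) = (z + (z - 1*1))/(-6 + Q) = (z + (z - 1))/(-6 + Q) = (z + (-1 + z))/(-6 + Q) = (-1 + 2*z)/(-6 + Q))
v = 1452/5 (v = ((-1 + 2*6)/(-6 + 11))*132 = ((-1 + 12)/5)*132 = ((⅕)*11)*132 = (11/5)*132 = 1452/5 ≈ 290.40)
√(v - 21319) = √(1452/5 - 21319) = √(-105143/5) = I*√525715/5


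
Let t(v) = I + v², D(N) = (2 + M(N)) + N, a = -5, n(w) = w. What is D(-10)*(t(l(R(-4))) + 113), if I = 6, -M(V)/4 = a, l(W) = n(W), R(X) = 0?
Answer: 1428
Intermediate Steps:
l(W) = W
M(V) = 20 (M(V) = -4*(-5) = 20)
D(N) = 22 + N (D(N) = (2 + 20) + N = 22 + N)
t(v) = 6 + v²
D(-10)*(t(l(R(-4))) + 113) = (22 - 10)*((6 + 0²) + 113) = 12*((6 + 0) + 113) = 12*(6 + 113) = 12*119 = 1428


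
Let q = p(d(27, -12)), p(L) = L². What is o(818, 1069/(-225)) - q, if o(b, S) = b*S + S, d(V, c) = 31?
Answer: -121304/25 ≈ -4852.2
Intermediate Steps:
o(b, S) = S + S*b (o(b, S) = S*b + S = S + S*b)
q = 961 (q = 31² = 961)
o(818, 1069/(-225)) - q = (1069/(-225))*(1 + 818) - 1*961 = (1069*(-1/225))*819 - 961 = -1069/225*819 - 961 = -97279/25 - 961 = -121304/25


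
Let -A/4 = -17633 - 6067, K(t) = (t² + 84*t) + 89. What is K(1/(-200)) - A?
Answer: -3788456799/40000 ≈ -94711.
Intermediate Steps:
K(t) = 89 + t² + 84*t
A = 94800 (A = -4*(-17633 - 6067) = -4*(-23700) = 94800)
K(1/(-200)) - A = (89 + (1/(-200))² + 84/(-200)) - 1*94800 = (89 + (-1/200)² + 84*(-1/200)) - 94800 = (89 + 1/40000 - 21/50) - 94800 = 3543201/40000 - 94800 = -3788456799/40000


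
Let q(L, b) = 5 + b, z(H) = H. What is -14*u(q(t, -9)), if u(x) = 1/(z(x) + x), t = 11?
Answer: 7/4 ≈ 1.7500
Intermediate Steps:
u(x) = 1/(2*x) (u(x) = 1/(x + x) = 1/(2*x))
-14*u(q(t, -9)) = -7/(5 - 9) = -7/(-4) = -7*(-1)/4 = -14*(-⅛) = 7/4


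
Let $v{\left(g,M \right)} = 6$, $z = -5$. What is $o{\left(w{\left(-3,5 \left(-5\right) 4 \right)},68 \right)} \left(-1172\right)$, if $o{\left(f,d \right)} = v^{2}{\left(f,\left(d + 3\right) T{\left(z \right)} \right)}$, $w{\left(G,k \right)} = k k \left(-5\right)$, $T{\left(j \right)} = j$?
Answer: $-42192$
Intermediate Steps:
$w{\left(G,k \right)} = - 5 k^{2}$ ($w{\left(G,k \right)} = k^{2} \left(-5\right) = - 5 k^{2}$)
$o{\left(f,d \right)} = 36$ ($o{\left(f,d \right)} = 6^{2} = 36$)
$o{\left(w{\left(-3,5 \left(-5\right) 4 \right)},68 \right)} \left(-1172\right) = 36 \left(-1172\right) = -42192$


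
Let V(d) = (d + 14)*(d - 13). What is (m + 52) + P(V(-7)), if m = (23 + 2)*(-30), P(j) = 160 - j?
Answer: -398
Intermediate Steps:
V(d) = (-13 + d)*(14 + d) (V(d) = (14 + d)*(-13 + d) = (-13 + d)*(14 + d))
m = -750 (m = 25*(-30) = -750)
(m + 52) + P(V(-7)) = (-750 + 52) + (160 - (-182 - 7 + (-7)**2)) = -698 + (160 - (-182 - 7 + 49)) = -698 + (160 - 1*(-140)) = -698 + (160 + 140) = -698 + 300 = -398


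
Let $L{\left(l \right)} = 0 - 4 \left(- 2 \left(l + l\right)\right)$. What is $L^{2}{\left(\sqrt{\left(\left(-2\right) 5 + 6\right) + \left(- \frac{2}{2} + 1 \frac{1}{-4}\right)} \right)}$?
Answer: $-1344$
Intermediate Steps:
$L{\left(l \right)} = 16 l$ ($L{\left(l \right)} = 0 - 4 \left(- 2 \cdot 2 l\right) = 0 - 4 \left(- 4 l\right) = 0 + 16 l = 16 l$)
$L^{2}{\left(\sqrt{\left(\left(-2\right) 5 + 6\right) + \left(- \frac{2}{2} + 1 \frac{1}{-4}\right)} \right)} = \left(16 \sqrt{\left(\left(-2\right) 5 + 6\right) + \left(- \frac{2}{2} + 1 \frac{1}{-4}\right)}\right)^{2} = \left(16 \sqrt{\left(-10 + 6\right) + \left(\left(-2\right) \frac{1}{2} + 1 \left(- \frac{1}{4}\right)\right)}\right)^{2} = \left(16 \sqrt{-4 - \frac{5}{4}}\right)^{2} = \left(16 \sqrt{- \frac{21}{4}}\right)^{2} = \left(16 \frac{i \sqrt{21}}{2}\right)^{2} = \left(8 i \sqrt{21}\right)^{2} = -1344$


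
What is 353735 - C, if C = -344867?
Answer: 698602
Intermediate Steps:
353735 - C = 353735 - 1*(-344867) = 353735 + 344867 = 698602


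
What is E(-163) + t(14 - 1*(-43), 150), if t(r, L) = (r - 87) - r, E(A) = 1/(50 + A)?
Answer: -9832/113 ≈ -87.009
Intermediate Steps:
t(r, L) = -87 (t(r, L) = (-87 + r) - r = -87)
E(-163) + t(14 - 1*(-43), 150) = 1/(50 - 163) - 87 = 1/(-113) - 87 = -1/113 - 87 = -9832/113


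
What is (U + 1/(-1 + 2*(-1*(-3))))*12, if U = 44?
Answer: 2652/5 ≈ 530.40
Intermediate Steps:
(U + 1/(-1 + 2*(-1*(-3))))*12 = (44 + 1/(-1 + 2*(-1*(-3))))*12 = (44 + 1/(-1 + 2*3))*12 = (44 + 1/(-1 + 6))*12 = (44 + 1/5)*12 = (44 + ⅕)*12 = (221/5)*12 = 2652/5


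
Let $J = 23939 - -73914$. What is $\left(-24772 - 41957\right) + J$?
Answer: $31124$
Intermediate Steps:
$J = 97853$ ($J = 23939 + 73914 = 97853$)
$\left(-24772 - 41957\right) + J = \left(-24772 - 41957\right) + 97853 = -66729 + 97853 = 31124$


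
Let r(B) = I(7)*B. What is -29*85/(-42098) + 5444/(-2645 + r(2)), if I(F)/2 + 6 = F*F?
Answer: -223085567/104108354 ≈ -2.1428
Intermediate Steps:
I(F) = -12 + 2*F**2 (I(F) = -12 + 2*(F*F) = -12 + 2*F**2)
r(B) = 86*B (r(B) = (-12 + 2*7**2)*B = (-12 + 2*49)*B = (-12 + 98)*B = 86*B)
-29*85/(-42098) + 5444/(-2645 + r(2)) = -29*85/(-42098) + 5444/(-2645 + 86*2) = -2465*(-1/42098) + 5444/(-2645 + 172) = 2465/42098 + 5444/(-2473) = 2465/42098 + 5444*(-1/2473) = 2465/42098 - 5444/2473 = -223085567/104108354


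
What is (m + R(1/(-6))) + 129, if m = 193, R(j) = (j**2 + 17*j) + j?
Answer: 11485/36 ≈ 319.03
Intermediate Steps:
R(j) = j**2 + 18*j
(m + R(1/(-6))) + 129 = (193 + (18 + 1/(-6))/(-6)) + 129 = (193 - (18 - 1/6)/6) + 129 = (193 - 1/6*107/6) + 129 = (193 - 107/36) + 129 = 6841/36 + 129 = 11485/36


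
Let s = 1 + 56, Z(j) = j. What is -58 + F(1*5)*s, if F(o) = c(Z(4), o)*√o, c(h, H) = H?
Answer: -58 + 285*√5 ≈ 579.28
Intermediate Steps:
s = 57
F(o) = o^(3/2) (F(o) = o*√o = o^(3/2))
-58 + F(1*5)*s = -58 + (1*5)^(3/2)*57 = -58 + 5^(3/2)*57 = -58 + (5*√5)*57 = -58 + 285*√5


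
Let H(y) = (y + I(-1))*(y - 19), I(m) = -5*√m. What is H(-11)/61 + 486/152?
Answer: 39903/4636 + 150*I/61 ≈ 8.6072 + 2.459*I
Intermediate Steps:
H(y) = (-19 + y)*(y - 5*I) (H(y) = (y - 5*I)*(y - 19) = (y - 5*I)*(-19 + y) = (-19 + y)*(y - 5*I))
H(-11)/61 + 486/152 = ((-11)² - 19*(-11) + 95*I - 5*I*(-11))/61 + 486/152 = (121 + 209 + 95*I + 55*I)*(1/61) + 486*(1/152) = (330 + 150*I)*(1/61) + 243/76 = (330/61 + 150*I/61) + 243/76 = 39903/4636 + 150*I/61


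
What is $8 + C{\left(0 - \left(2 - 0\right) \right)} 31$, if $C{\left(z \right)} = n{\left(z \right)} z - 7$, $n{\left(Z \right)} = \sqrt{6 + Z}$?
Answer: $-333$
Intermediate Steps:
$C{\left(z \right)} = -7 + z \sqrt{6 + z}$ ($C{\left(z \right)} = \sqrt{6 + z} z - 7 = z \sqrt{6 + z} - 7 = -7 + z \sqrt{6 + z}$)
$8 + C{\left(0 - \left(2 - 0\right) \right)} 31 = 8 + \left(-7 + \left(0 - \left(2 - 0\right)\right) \sqrt{6 + \left(0 - \left(2 - 0\right)\right)}\right) 31 = 8 + \left(-7 + \left(0 - \left(2 + 0\right)\right) \sqrt{6 + \left(0 - \left(2 + 0\right)\right)}\right) 31 = 8 + \left(-7 + \left(0 - 2\right) \sqrt{6 + \left(0 - 2\right)}\right) 31 = 8 + \left(-7 - 2 \sqrt{6 - 2}\right) 31 = 8 + \left(-7 - 2 \sqrt{4}\right) 31 = 8 + \left(-7 - 4\right) 31 = 8 - 341 = -333$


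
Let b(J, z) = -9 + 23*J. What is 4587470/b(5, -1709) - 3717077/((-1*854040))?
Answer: 1959138444481/45264120 ≈ 43282.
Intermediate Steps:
4587470/b(5, -1709) - 3717077/((-1*854040)) = 4587470/(-9 + 23*5) - 3717077/((-1*854040)) = 4587470/(-9 + 115) - 3717077/(-854040) = 4587470/106 - 3717077*(-1/854040) = 4587470*(1/106) + 3717077/854040 = 2293735/53 + 3717077/854040 = 1959138444481/45264120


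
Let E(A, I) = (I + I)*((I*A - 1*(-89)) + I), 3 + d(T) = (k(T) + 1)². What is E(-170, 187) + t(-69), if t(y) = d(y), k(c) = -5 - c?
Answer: -11782014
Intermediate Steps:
d(T) = -3 + (-4 - T)² (d(T) = -3 + ((-5 - T) + 1)² = -3 + (-4 - T)²)
E(A, I) = 2*I*(89 + I + A*I) (E(A, I) = (2*I)*((A*I + 89) + I) = (2*I)*((89 + A*I) + I) = (2*I)*(89 + I + A*I) = 2*I*(89 + I + A*I))
t(y) = -3 + (4 + y)²
E(-170, 187) + t(-69) = 2*187*(89 + 187 - 170*187) + (-3 + (4 - 69)²) = 2*187*(89 + 187 - 31790) + (-3 + (-65)²) = 2*187*(-31514) + (-3 + 4225) = -11786236 + 4222 = -11782014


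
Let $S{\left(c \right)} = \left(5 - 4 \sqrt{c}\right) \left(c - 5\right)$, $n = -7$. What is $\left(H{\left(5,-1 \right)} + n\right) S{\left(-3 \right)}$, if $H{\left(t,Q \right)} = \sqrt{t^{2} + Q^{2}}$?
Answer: $8 \left(5 - 4 i \sqrt{3}\right) \left(7 - \sqrt{26}\right) \approx 76.039 - 105.36 i$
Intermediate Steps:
$H{\left(t,Q \right)} = \sqrt{Q^{2} + t^{2}}$
$S{\left(c \right)} = \left(-5 + c\right) \left(5 - 4 \sqrt{c}\right)$ ($S{\left(c \right)} = \left(5 - 4 \sqrt{c}\right) \left(-5 + c\right) = \left(-5 + c\right) \left(5 - 4 \sqrt{c}\right)$)
$\left(H{\left(5,-1 \right)} + n\right) S{\left(-3 \right)} = \left(\sqrt{\left(-1\right)^{2} + 5^{2}} - 7\right) \left(-25 - 4 \left(-3\right)^{\frac{3}{2}} + 5 \left(-3\right) + 20 \sqrt{-3}\right) = \left(\sqrt{1 + 25} - 7\right) \left(-25 - 4 \left(- 3 i \sqrt{3}\right) - 15 + 20 i \sqrt{3}\right) = \left(\sqrt{26} - 7\right) \left(-25 + 12 i \sqrt{3} - 15 + 20 i \sqrt{3}\right) = \left(-7 + \sqrt{26}\right) \left(-40 + 32 i \sqrt{3}\right) = \left(-40 + 32 i \sqrt{3}\right) \left(-7 + \sqrt{26}\right)$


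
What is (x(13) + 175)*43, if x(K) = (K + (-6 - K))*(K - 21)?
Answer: 9589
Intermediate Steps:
x(K) = 126 - 6*K (x(K) = -6*(-21 + K) = 126 - 6*K)
(x(13) + 175)*43 = ((126 - 6*13) + 175)*43 = ((126 - 78) + 175)*43 = (48 + 175)*43 = 223*43 = 9589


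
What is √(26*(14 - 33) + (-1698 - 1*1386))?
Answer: I*√3578 ≈ 59.816*I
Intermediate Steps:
√(26*(14 - 33) + (-1698 - 1*1386)) = √(26*(-19) + (-1698 - 1386)) = √(-494 - 3084) = √(-3578) = I*√3578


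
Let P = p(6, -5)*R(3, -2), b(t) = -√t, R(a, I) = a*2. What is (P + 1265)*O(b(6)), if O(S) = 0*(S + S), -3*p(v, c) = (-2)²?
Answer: 0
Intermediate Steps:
p(v, c) = -4/3 (p(v, c) = -⅓*(-2)² = -⅓*4 = -4/3)
R(a, I) = 2*a
O(S) = 0 (O(S) = 0*(2*S) = 0)
P = -8 (P = -8*3/3 = -4/3*6 = -8)
(P + 1265)*O(b(6)) = (-8 + 1265)*0 = 1257*0 = 0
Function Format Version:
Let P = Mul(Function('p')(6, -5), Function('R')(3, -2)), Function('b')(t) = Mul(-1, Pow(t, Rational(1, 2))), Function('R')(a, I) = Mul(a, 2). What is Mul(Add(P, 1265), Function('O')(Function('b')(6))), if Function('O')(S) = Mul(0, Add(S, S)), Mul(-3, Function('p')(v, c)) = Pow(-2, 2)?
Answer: 0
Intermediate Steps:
Function('p')(v, c) = Rational(-4, 3) (Function('p')(v, c) = Mul(Rational(-1, 3), Pow(-2, 2)) = Mul(Rational(-1, 3), 4) = Rational(-4, 3))
Function('R')(a, I) = Mul(2, a)
Function('O')(S) = 0 (Function('O')(S) = Mul(0, Mul(2, S)) = 0)
P = -8 (P = Mul(Rational(-4, 3), Mul(2, 3)) = Mul(Rational(-4, 3), 6) = -8)
Mul(Add(P, 1265), Function('O')(Function('b')(6))) = Mul(Add(-8, 1265), 0) = Mul(1257, 0) = 0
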